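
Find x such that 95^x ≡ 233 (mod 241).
30

Baby-step giant-step with step n = ⌈√241⌉ = 16.
Baby steps 95^j mod 241 (j:value) for j=0..15: 0:1, 1:95, 2:108, 3:138, 4:96, 5:203, 6:5, 7:234, 8:58, 9:208, 10:239, 11:51, 12:25, 13:206, 14:49, 15:76.
Giant-step multiplier: 95^(-16) ≡ 95^(240-16) = 95^224 ≡ 24 (mod 241).
Giant steps γ_i = 233·24^i mod 241: γ_0=233, γ_1=49 (in table at j=14).
x = i·n + j = 1·16 + 14 = 30.
Check: 95^30 ≡ 233 (mod 241).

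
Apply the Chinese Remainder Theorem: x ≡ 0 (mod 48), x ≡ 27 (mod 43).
672

Using Chinese Remainder Theorem:
M = 48 × 43 = 2064
M1 = 43, M2 = 48
y1 = 43^(-1) mod 48 = 19
y2 = 48^(-1) mod 43 = 26
x = (0×43×19 + 27×48×26) mod 2064 = 672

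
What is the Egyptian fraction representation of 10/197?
1/20 + 1/1314 + 1/2588580

Greedy algorithm:
10/197: ceiling(197/10) = 20, use 1/20
3/3940: ceiling(3940/3) = 1314, use 1/1314
1/2588580: ceiling(2588580/1) = 2588580, use 1/2588580
Result: 10/197 = 1/20 + 1/1314 + 1/2588580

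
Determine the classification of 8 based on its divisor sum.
deficient

Proper divisors of 8: sum = 1 + 2 + 4 = 7
Since 7 < 8, 8 is deficient.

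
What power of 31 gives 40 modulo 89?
18

Baby-step giant-step with step n = ⌈√89⌉ = 10.
Baby steps 31^j mod 89 (j:value) for j=0..9: 0:1, 1:31, 2:71, 3:65, 4:57, 5:76, 6:42, 7:56, 8:45, 9:60.
Giant-step multiplier: 31^(-10) ≡ 31^(88-10) = 31^78 ≡ 79 (mod 89).
Giant steps γ_i = 40·79^i mod 89: γ_0=40, γ_1=45 (in table at j=8).
x = i·n + j = 1·10 + 8 = 18.
Check: 31^18 ≡ 40 (mod 89).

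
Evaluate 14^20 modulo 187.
166

Repeated squaring. Binary of 20 = 10100.
14^1 ≡ 14 (mod 187); 14^2 ≡ 9 (mod 187); 14^4 ≡ 81 (mod 187); 14^8 ≡ 16 (mod 187); 14^16 ≡ 69 (mod 187)
14^20 = 14^4 × 14^16 ≡ 166 (mod 187)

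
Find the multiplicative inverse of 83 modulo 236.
91

gcd(83, 236) = 1, so the inverse exists.
Extended Euclidean algorithm on (236, 83):
236 = 2 × 83 + 70  ⟹  70 = (1)·236 + (-2)·83
83 = 1 × 70 + 13  ⟹  13 = (-1)·236 + (3)·83
70 = 5 × 13 + 5  ⟹  5 = (6)·236 + (-17)·83
13 = 2 × 5 + 3  ⟹  3 = (-13)·236 + (37)·83
5 = 1 × 3 + 2  ⟹  2 = (19)·236 + (-54)·83
3 = 1 × 2 + 1  ⟹  1 = (-32)·236 + (91)·83
So (91)·83 ≡ 1 (mod 236), i.e. 83^(-1) ≡ 91 (mod 236).
Check: 83 × 91 = 7553 ≡ 1 (mod 236)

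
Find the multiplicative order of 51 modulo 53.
52

53 is prime, so ord(51) divides φ(53) = 52.
Divisors of 52: 1, 2, 4, 13, 26, 52.
Repeated squaring: 51^1 ≡ 51, 51^2 ≡ 4, 51^4 ≡ 16, 51^8 ≡ 44, 51^16 ≡ 28, 51^32 ≡ 42 (mod 53).
Test 51^d mod 53 for each divisor d in increasing order:
51^1 ≡ 51
51^2 ≡ 4
51^4 ≡ 16
51^13 = 51^8·51^4·51^1 ≡ 23
51^26 = 51^16·51^8·51^2 ≡ 52
51^52 = 51^32·51^16·51^4 ≡ 1  ← first divisor giving 1
The order is 52.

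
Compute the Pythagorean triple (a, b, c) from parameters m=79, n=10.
(6141, 1580, 6341)

Euclid's formula: a = m² - n², b = 2mn, c = m² + n²
m = 79, n = 10
a = 79² - 10² = 6241 - 100 = 6141
b = 2 × 79 × 10 = 1580
c = 79² + 10² = 6241 + 100 = 6341
Verification: 6141² + 1580² = 37711881 + 2496400 = 40208281 = 6341² ✓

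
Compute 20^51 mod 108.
44

Repeated squaring. Binary of 51 = 110011.
20^1 ≡ 20 (mod 108); 20^2 ≡ 76 (mod 108); 20^4 ≡ 52 (mod 108); 20^8 ≡ 4 (mod 108); 20^16 ≡ 16 (mod 108); 20^32 ≡ 40 (mod 108)
20^51 = 20^1 × 20^2 × 20^16 × 20^32 ≡ 44 (mod 108)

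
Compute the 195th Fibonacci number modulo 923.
326

Matrix identity: Q^n = [[F_(n+1), F_n], [F_n, F_(n-1)]] with Q = [[1,1],[1,0]].
n = 195 = 11000011₂. Square-and-multiply, entries mod 923:
Q^1 = [[1,1],[1,0]]
Q^3 = (Q^1)²·Q = [[3,2],[2,1]]
Q^6 = (Q^3)² = [[13,8],[8,5]]
Q^12 = (Q^6)² = [[233,144],[144,89]]
Q^24 = (Q^12)² = [[262,218],[218,44]]
Q^48 = (Q^24)² = [[793,252],[252,541]]
Q^97 = (Q^48)²·Q = [[299,103],[103,196]]
Q^195 = (Q^97)²·Q = [[546,326],[326,220]]
F_195 mod 923 = Q^195[0][1] = 326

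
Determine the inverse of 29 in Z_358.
321

gcd(29, 358) = 1, so the inverse exists.
Extended Euclidean algorithm on (358, 29):
358 = 12 × 29 + 10  ⟹  10 = (1)·358 + (-12)·29
29 = 2 × 10 + 9  ⟹  9 = (-2)·358 + (25)·29
10 = 1 × 9 + 1  ⟹  1 = (3)·358 + (-37)·29
So (-37)·29 ≡ 1 (mod 358), i.e. 29^(-1) ≡ -37 ≡ 321 (mod 358).
Check: 29 × 321 = 9309 ≡ 1 (mod 358)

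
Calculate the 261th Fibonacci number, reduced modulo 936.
866

Matrix identity: Q^n = [[F_(n+1), F_n], [F_n, F_(n-1)]] with Q = [[1,1],[1,0]].
n = 261 = 100000101₂. Square-and-multiply, entries mod 936:
Q^1 = [[1,1],[1,0]]
Q^2 = (Q^1)² = [[2,1],[1,1]]
Q^4 = (Q^2)² = [[5,3],[3,2]]
Q^8 = (Q^4)² = [[34,21],[21,13]]
Q^16 = (Q^8)² = [[661,51],[51,610]]
Q^32 = (Q^16)² = [[538,237],[237,301]]
Q^65 = (Q^32)²·Q = [[640,229],[229,411]]
Q^130 = (Q^65)² = [[593,127],[127,466]]
Q^261 = (Q^130)²·Q = [[575,866],[866,645]]
F_261 mod 936 = Q^261[0][1] = 866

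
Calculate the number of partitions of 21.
792

p(n) counts ways to write n as a sum of positive integers (order ignored).
Euler's pentagonal recurrence: p(k) = p(k-1) + p(k-2) - p(k-5) - p(k-7) + p(k-12) + p(k-15) - ... (offsets j(3j∓1)/2, signs ++--, p(0)=1, p(<0)=0).
DP table for k = 0..20: p(0)=1, p(1)=1, p(2)=2, p(3)=3, p(4)=5, p(5)=7, p(6)=11, p(7)=15, p(8)=22, p(9)=30, p(10)=42, p(11)=56, p(12)=77, p(13)=101, p(14)=135, p(15)=176, p(16)=231, p(17)=297, p(18)=385, p(19)=490, p(20)=627.
Final step: p(21) = p(20) + p(19) - p(16) - p(14) + p(9) + p(6)
= 627 + 490 - 231 - 135 + 30 + 11
= 792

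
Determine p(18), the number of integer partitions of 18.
385

p(n) counts ways to write n as a sum of positive integers (order ignored).
Euler's pentagonal recurrence: p(k) = p(k-1) + p(k-2) - p(k-5) - p(k-7) + p(k-12) + p(k-15) - ... (offsets j(3j∓1)/2, signs ++--, p(0)=1, p(<0)=0).
DP table for k = 0..17: p(0)=1, p(1)=1, p(2)=2, p(3)=3, p(4)=5, p(5)=7, p(6)=11, p(7)=15, p(8)=22, p(9)=30, p(10)=42, p(11)=56, p(12)=77, p(13)=101, p(14)=135, p(15)=176, p(16)=231, p(17)=297.
Final step: p(18) = p(17) + p(16) - p(13) - p(11) + p(6) + p(3)
= 297 + 231 - 101 - 56 + 11 + 3
= 385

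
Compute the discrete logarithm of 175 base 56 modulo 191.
147

Baby-step giant-step with step n = ⌈√191⌉ = 14.
Baby steps 56^j mod 191 (j:value) for j=0..13: 0:1, 1:56, 2:80, 3:87, 4:97, 5:84, 6:120, 7:35, 8:50, 9:126, 10:180, 11:148, 12:75, 13:189.
Giant-step multiplier: 56^(-14) ≡ 56^(190-14) = 56^176 ≡ 162 (mod 191).
Giant steps γ_i = 175·162^i mod 191: γ_0=175, γ_1=82, γ_2=105, γ_3=11, γ_4=63, γ_5=83, γ_6=76, γ_7=88, γ_8=122, γ_9=91, γ_10=35 (in table at j=7).
x = i·n + j = 10·14 + 7 = 147.
Check: 56^147 ≡ 175 (mod 191).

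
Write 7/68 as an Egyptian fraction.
1/10 + 1/340

Greedy algorithm:
7/68: ceiling(68/7) = 10, use 1/10
1/340: ceiling(340/1) = 340, use 1/340
Result: 7/68 = 1/10 + 1/340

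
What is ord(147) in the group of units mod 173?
172

173 is prime, so ord(147) divides φ(173) = 172.
Divisors of 172: 1, 2, 4, 43, 86, 172.
Repeated squaring: 147^1 ≡ 147, 147^2 ≡ 157, 147^4 ≡ 83, 147^8 ≡ 142, 147^16 ≡ 96, 147^32 ≡ 47, 147^64 ≡ 133, 147^128 ≡ 43 (mod 173).
Test 147^d mod 173 for each divisor d in increasing order:
147^1 ≡ 147
147^2 ≡ 157
147^4 ≡ 83
147^43 = 147^32·147^8·147^2·147^1 ≡ 80
147^86 = 147^64·147^16·147^4·147^2 ≡ 172
147^172 = 147^128·147^32·147^8·147^4 ≡ 1  ← first divisor giving 1
The order is 172.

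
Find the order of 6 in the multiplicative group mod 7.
2

7 is prime, so ord(6) divides φ(7) = 6.
Divisors of 6: 1, 2, 3, 6.
Repeated squaring: 6^1 ≡ 6, 6^2 ≡ 1, 6^4 ≡ 1 (mod 7).
Test 6^d mod 7 for each divisor d in increasing order:
6^1 ≡ 6
6^2 ≡ 1  ← first divisor giving 1
The order is 2.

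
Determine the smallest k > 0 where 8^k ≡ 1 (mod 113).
28

113 is prime, so ord(8) divides φ(113) = 112.
Divisors of 112: 1, 2, 4, 7, 8, 14, 16, 28, 56, 112.
Repeated squaring: 8^1 ≡ 8, 8^2 ≡ 64, 8^4 ≡ 28, 8^8 ≡ 106, 8^16 ≡ 49, 8^32 ≡ 28, 8^64 ≡ 106 (mod 113).
Test 8^d mod 113 for each divisor d in increasing order:
8^1 ≡ 8
8^2 ≡ 64
8^4 ≡ 28
8^7 = 8^4·8^2·8^1 ≡ 98
8^8 ≡ 106
8^14 = 8^8·8^4·8^2 ≡ 112
8^16 ≡ 49
8^28 = 8^16·8^8·8^4 ≡ 1  ← first divisor giving 1
The order is 28.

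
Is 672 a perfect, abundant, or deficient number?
abundant

Proper divisors of 672: sum = 1 + 2 + 3 + 4 + 6 + 7 + 8 + 12 + ... + 112 + 168 + 224 + 336 (23 divisors) = 1344
Since 1344 > 672, 672 is abundant.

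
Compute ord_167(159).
166

167 is prime, so ord(159) divides φ(167) = 166.
Divisors of 166: 1, 2, 83, 166.
Repeated squaring: 159^1 ≡ 159, 159^2 ≡ 64, 159^4 ≡ 88, 159^8 ≡ 62, 159^16 ≡ 3, 159^32 ≡ 9, 159^64 ≡ 81, 159^128 ≡ 48 (mod 167).
Test 159^d mod 167 for each divisor d in increasing order:
159^1 ≡ 159
159^2 ≡ 64
159^83 = 159^64·159^16·159^2·159^1 ≡ 166
159^166 = 159^128·159^32·159^4·159^2 ≡ 1  ← first divisor giving 1
The order is 166.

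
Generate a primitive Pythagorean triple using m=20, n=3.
(391, 120, 409)

Euclid's formula: a = m² - n², b = 2mn, c = m² + n²
m = 20, n = 3
a = 20² - 3² = 400 - 9 = 391
b = 2 × 20 × 3 = 120
c = 20² + 3² = 400 + 9 = 409
Verification: 391² + 120² = 152881 + 14400 = 167281 = 409² ✓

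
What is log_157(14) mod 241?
157

Baby-step giant-step with step n = ⌈√241⌉ = 16.
Baby steps 157^j mod 241 (j:value) for j=0..15: 0:1, 1:157, 2:67, 3:156, 4:151, 5:89, 6:236, 7:179, 8:147, 9:184, 10:209, 11:37, 12:25, 13:69, 14:229, 15:44.
Giant-step multiplier: 157^(-16) ≡ 157^(240-16) = 157^224 ≡ 119 (mod 241).
Giant steps γ_i = 14·119^i mod 241: γ_0=14, γ_1=220, γ_2=152, γ_3=13, γ_4=101, γ_5=210, γ_6=167, γ_7=111, γ_8=195, γ_9=69 (in table at j=13).
x = i·n + j = 9·16 + 13 = 157.
Check: 157^157 ≡ 14 (mod 241).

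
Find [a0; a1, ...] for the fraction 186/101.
[1; 1, 5, 3, 5]

Euclidean algorithm steps:
186 = 1 × 101 + 85
101 = 1 × 85 + 16
85 = 5 × 16 + 5
16 = 3 × 5 + 1
5 = 5 × 1 + 0
Continued fraction: [1; 1, 5, 3, 5]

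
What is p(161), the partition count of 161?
118159068427

p(n) counts ways to write n as a sum of positive integers (order ignored).
Euler's pentagonal recurrence: p(k) = p(k-1) + p(k-2) - p(k-5) - p(k-7) + p(k-12) + p(k-15) - ... (offsets j(3j∓1)/2, signs ++--, p(0)=1, p(<0)=0).
DP table for k = 0..160: p(0)=1, p(1)=1, p(2)=2, p(3)=3, p(4)=5, p(5)=7, p(6)=11, p(7)=15, p(8)=22, p(9)=30, p(10)=42, p(11)=56, p(12)=77, p(13)=101, p(14)=135, p(15)=176, p(16)=231, p(17)=297, p(18)=385, p(19)=490, p(20)=627, p(21)=792, p(22)=1002, p(23)=1255, p(24)=1575, p(25)=1958, p(26)=2436, p(27)=3010, p(28)=3718, p(29)=4565, p(30)=5604, p(31)=6842, p(32)=8349, p(33)=10143, p(34)=12310, p(35)=14883, p(36)=17977, p(37)=21637, p(38)=26015, p(39)=31185, p(40)=37338, p(41)=44583, p(42)=53174, p(43)=63261, p(44)=75175, p(45)=89134, p(46)=105558, p(47)=124754, p(48)=147273, p(49)=173525, p(50)=204226, p(51)=239943, p(52)=281589, p(53)=329931, p(54)=386155, p(55)=451276, p(56)=526823, p(57)=614154, p(58)=715220, p(59)=831820, p(60)=966467, p(61)=1121505, p(62)=1300156, p(63)=1505499, p(64)=1741630, p(65)=2012558, p(66)=2323520, p(67)=2679689, p(68)=3087735, p(69)=3554345, p(70)=4087968, p(71)=4697205, p(72)=5392783, p(73)=6185689, p(74)=7089500, p(75)=8118264, p(76)=9289091, p(77)=10619863, p(78)=12132164, p(79)=13848650, p(80)=15796476, p(81)=18004327, p(82)=20506255, p(83)=23338469, p(84)=26543660, p(85)=30167357, p(86)=34262962, p(87)=38887673, p(88)=44108109, p(89)=49995925, p(90)=56634173, p(91)=64112359, p(92)=72533807, p(93)=82010177, p(94)=92669720, p(95)=104651419, p(96)=118114304, p(97)=133230930, p(98)=150198136, p(99)=169229875, p(100)=190569292, p(101)=214481126, p(102)=241265379, p(103)=271248950, p(104)=304801365, p(105)=342325709, p(106)=384276336, p(107)=431149389, p(108)=483502844, p(109)=541946240, p(110)=607163746, p(111)=679903203, p(112)=761002156, p(113)=851376628, p(114)=952050665, p(115)=1064144451, p(116)=1188908248, p(117)=1327710076, p(118)=1482074143, p(119)=1653668665, p(120)=1844349560, p(121)=2056148051, p(122)=2291320912, p(123)=2552338241, p(124)=2841940500, p(125)=3163127352, p(126)=3519222692, p(127)=3913864295, p(128)=4351078600, p(129)=4835271870, p(130)=5371315400, p(131)=5964539504, p(132)=6620830889, p(133)=7346629512, p(134)=8149040695, p(135)=9035836076, p(136)=10015581680, p(137)=11097645016, p(138)=12292341831, p(139)=13610949895, p(140)=15065878135, p(141)=16670689208, p(142)=18440293320, p(143)=20390982757, p(144)=22540654445, p(145)=24908858009, p(146)=27517052599, p(147)=30388671978, p(148)=33549419497, p(149)=37027355200, p(150)=40853235313, p(151)=45060624582, p(152)=49686288421, p(153)=54770336324, p(154)=60356673280, p(155)=66493182097, p(156)=73232243759, p(157)=80630964769, p(158)=88751778802, p(159)=97662728555, p(160)=107438159466.
Final step: p(161) = p(160) + p(159) - p(156) - p(154) + p(149) + p(146) - p(139) - p(135) + p(126) + p(121) - p(110) - p(104) + p(91) + p(84) - p(69) - p(61) + p(44) + p(35) - p(16) - p(6)
= 107438159466 + 97662728555 - 73232243759 - 60356673280 + 37027355200 + 27517052599 - 13610949895 - 9035836076 + 3519222692 + 2056148051 - 607163746 - 304801365 + 64112359 + 26543660 - 3554345 - 1121505 + 75175 + 14883 - 231 - 11
= 118159068427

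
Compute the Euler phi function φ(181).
180

181 = 181
φ(n) = n × ∏(1 - 1/p) for each prime p dividing n
φ(181) = 181 × (1 - 1/181) = 180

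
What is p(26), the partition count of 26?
2436

p(n) counts ways to write n as a sum of positive integers (order ignored).
Euler's pentagonal recurrence: p(k) = p(k-1) + p(k-2) - p(k-5) - p(k-7) + p(k-12) + p(k-15) - ... (offsets j(3j∓1)/2, signs ++--, p(0)=1, p(<0)=0).
DP table for k = 0..25: p(0)=1, p(1)=1, p(2)=2, p(3)=3, p(4)=5, p(5)=7, p(6)=11, p(7)=15, p(8)=22, p(9)=30, p(10)=42, p(11)=56, p(12)=77, p(13)=101, p(14)=135, p(15)=176, p(16)=231, p(17)=297, p(18)=385, p(19)=490, p(20)=627, p(21)=792, p(22)=1002, p(23)=1255, p(24)=1575, p(25)=1958.
Final step: p(26) = p(25) + p(24) - p(21) - p(19) + p(14) + p(11) - p(4) - p(0)
= 1958 + 1575 - 792 - 490 + 135 + 56 - 5 - 1
= 2436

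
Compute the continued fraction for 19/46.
[0; 2, 2, 2, 1, 2]

Euclidean algorithm steps:
19 = 0 × 46 + 19
46 = 2 × 19 + 8
19 = 2 × 8 + 3
8 = 2 × 3 + 2
3 = 1 × 2 + 1
2 = 2 × 1 + 0
Continued fraction: [0; 2, 2, 2, 1, 2]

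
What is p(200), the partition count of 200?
3972999029388

p(n) counts ways to write n as a sum of positive integers (order ignored).
Euler's pentagonal recurrence: p(k) = p(k-1) + p(k-2) - p(k-5) - p(k-7) + p(k-12) + p(k-15) - ... (offsets j(3j∓1)/2, signs ++--, p(0)=1, p(<0)=0).
DP table for k = 0..199: p(0)=1, p(1)=1, p(2)=2, p(3)=3, p(4)=5, p(5)=7, p(6)=11, p(7)=15, p(8)=22, p(9)=30, p(10)=42, p(11)=56, p(12)=77, p(13)=101, p(14)=135, p(15)=176, p(16)=231, p(17)=297, p(18)=385, p(19)=490, p(20)=627, p(21)=792, p(22)=1002, p(23)=1255, p(24)=1575, p(25)=1958, p(26)=2436, p(27)=3010, p(28)=3718, p(29)=4565, p(30)=5604, p(31)=6842, p(32)=8349, p(33)=10143, p(34)=12310, p(35)=14883, p(36)=17977, p(37)=21637, p(38)=26015, p(39)=31185, p(40)=37338, p(41)=44583, p(42)=53174, p(43)=63261, p(44)=75175, p(45)=89134, p(46)=105558, p(47)=124754, p(48)=147273, p(49)=173525, p(50)=204226, p(51)=239943, p(52)=281589, p(53)=329931, p(54)=386155, p(55)=451276, p(56)=526823, p(57)=614154, p(58)=715220, p(59)=831820, p(60)=966467, p(61)=1121505, p(62)=1300156, p(63)=1505499, p(64)=1741630, p(65)=2012558, p(66)=2323520, p(67)=2679689, p(68)=3087735, p(69)=3554345, p(70)=4087968, p(71)=4697205, p(72)=5392783, p(73)=6185689, p(74)=7089500, p(75)=8118264, p(76)=9289091, p(77)=10619863, p(78)=12132164, p(79)=13848650, p(80)=15796476, p(81)=18004327, p(82)=20506255, p(83)=23338469, p(84)=26543660, p(85)=30167357, p(86)=34262962, p(87)=38887673, p(88)=44108109, p(89)=49995925, p(90)=56634173, p(91)=64112359, p(92)=72533807, p(93)=82010177, p(94)=92669720, p(95)=104651419, p(96)=118114304, p(97)=133230930, p(98)=150198136, p(99)=169229875, p(100)=190569292, p(101)=214481126, p(102)=241265379, p(103)=271248950, p(104)=304801365, p(105)=342325709, p(106)=384276336, p(107)=431149389, p(108)=483502844, p(109)=541946240, p(110)=607163746, p(111)=679903203, p(112)=761002156, p(113)=851376628, p(114)=952050665, p(115)=1064144451, p(116)=1188908248, p(117)=1327710076, p(118)=1482074143, p(119)=1653668665, p(120)=1844349560, p(121)=2056148051, p(122)=2291320912, p(123)=2552338241, p(124)=2841940500, p(125)=3163127352, p(126)=3519222692, p(127)=3913864295, p(128)=4351078600, p(129)=4835271870, p(130)=5371315400, p(131)=5964539504, p(132)=6620830889, p(133)=7346629512, p(134)=8149040695, p(135)=9035836076, p(136)=10015581680, p(137)=11097645016, p(138)=12292341831, p(139)=13610949895, p(140)=15065878135, p(141)=16670689208, p(142)=18440293320, p(143)=20390982757, p(144)=22540654445, p(145)=24908858009, p(146)=27517052599, p(147)=30388671978, p(148)=33549419497, p(149)=37027355200, p(150)=40853235313, p(151)=45060624582, p(152)=49686288421, p(153)=54770336324, p(154)=60356673280, p(155)=66493182097, p(156)=73232243759, p(157)=80630964769, p(158)=88751778802, p(159)=97662728555, p(160)=107438159466, p(161)=118159068427, p(162)=129913904637, p(163)=142798995930, p(164)=156919475295, p(165)=172389800255, p(166)=189334822579, p(167)=207890420102, p(168)=228204732751, p(169)=250438925115, p(170)=274768617130, p(171)=301384802048, p(172)=330495499613, p(173)=362326859895, p(174)=397125074750, p(175)=435157697830, p(176)=476715857290, p(177)=522115831195, p(178)=571701605655, p(179)=625846753120, p(180)=684957390936, p(181)=749474411781, p(182)=819876908323, p(183)=896684817527, p(184)=980462880430, p(185)=1071823774337, p(186)=1171432692373, p(187)=1280011042268, p(188)=1398341745571, p(189)=1527273599625, p(190)=1667727404093, p(191)=1820701100652, p(192)=1987276856363, p(193)=2168627105469, p(194)=2366022741845, p(195)=2580840212973, p(196)=2814570987591, p(197)=3068829878530, p(198)=3345365983698, p(199)=3646072432125.
Final step: p(200) = p(199) + p(198) - p(195) - p(193) + p(188) + p(185) - p(178) - p(174) + p(165) + p(160) - p(149) - p(143) + p(130) + p(123) - p(108) - p(100) + p(83) + p(74) - p(55) - p(45) + p(24) + p(13)
= 3646072432125 + 3345365983698 - 2580840212973 - 2168627105469 + 1398341745571 + 1071823774337 - 571701605655 - 397125074750 + 172389800255 + 107438159466 - 37027355200 - 20390982757 + 5371315400 + 2552338241 - 483502844 - 190569292 + 23338469 + 7089500 - 451276 - 89134 + 1575 + 101
= 3972999029388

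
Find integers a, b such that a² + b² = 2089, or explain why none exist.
8² + 45² (a=8, b=45)

Factorization: 2089 = 2089
By Fermat: n is sum of two squares iff every prime p ≡ 3 (mod 4) appears to even power.
All primes ≡ 3 (mod 4) appear to even power.
Search a = 0, 1, 2, … for 2089 - a² a perfect square: first hit at a = 8: 2089 - 64 = 2025 = 45².
2089 = 8² + 45² = 64 + 2025 ✓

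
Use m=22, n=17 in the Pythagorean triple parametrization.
(195, 748, 773)

Euclid's formula: a = m² - n², b = 2mn, c = m² + n²
m = 22, n = 17
a = 22² - 17² = 484 - 289 = 195
b = 2 × 22 × 17 = 748
c = 22² + 17² = 484 + 289 = 773
Verification: 195² + 748² = 38025 + 559504 = 597529 = 773² ✓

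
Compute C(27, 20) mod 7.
3

Using Lucas' theorem:
Write n=27 and k=20 in base 7:
n in base 7: [3, 6]
k in base 7: [2, 6]
C(27,20) mod 7 = ∏ C(n_i, k_i) mod 7
Digit binomials (mod 7): C(3,2) = 3; C(6,6) = 1
Product: 3 × 1 = 3 ≡ 3 (mod 7)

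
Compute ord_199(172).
33

199 is prime, so ord(172) divides φ(199) = 198.
Divisors of 198: 1, 2, 3, 6, 9, 11, 18, 22, 33, 66, 99, 198.
Repeated squaring: 172^1 ≡ 172, 172^2 ≡ 132, 172^4 ≡ 111, 172^8 ≡ 182, 172^16 ≡ 90, 172^32 ≡ 140, 172^64 ≡ 98, 172^128 ≡ 52 (mod 199).
Test 172^d mod 199 for each divisor d in increasing order:
172^1 ≡ 172
172^2 ≡ 132
172^3 = 172^2·172^1 ≡ 18
172^6 = 172^4·172^2 ≡ 125
172^9 = 172^8·172^1 ≡ 61
172^11 = 172^8·172^2·172^1 ≡ 92
172^18 = 172^16·172^2 ≡ 139
172^22 = 172^16·172^4·172^2 ≡ 106
172^33 = 172^32·172^1 ≡ 1  ← first divisor giving 1
The order is 33.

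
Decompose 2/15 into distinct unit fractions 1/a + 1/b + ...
1/8 + 1/120

Greedy algorithm:
2/15: ceiling(15/2) = 8, use 1/8
1/120: ceiling(120/1) = 120, use 1/120
Result: 2/15 = 1/8 + 1/120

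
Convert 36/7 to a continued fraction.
[5; 7]

Euclidean algorithm steps:
36 = 5 × 7 + 1
7 = 7 × 1 + 0
Continued fraction: [5; 7]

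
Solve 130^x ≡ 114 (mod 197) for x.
112

Baby-step giant-step with step n = ⌈√197⌉ = 15.
Baby steps 130^j mod 197 (j:value) for j=0..14: 0:1, 1:130, 2:155, 3:56, 4:188, 5:12, 6:181, 7:87, 8:81, 9:89, 10:144, 11:5, 12:59, 13:184, 14:83.
Giant-step multiplier: 130^(-15) ≡ 130^(196-15) = 130^181 ≡ 35 (mod 197).
Giant steps γ_i = 114·35^i mod 197: γ_0=114, γ_1=50, γ_2=174, γ_3=180, γ_4=193, γ_5=57, γ_6=25, γ_7=87 (in table at j=7).
x = i·n + j = 7·15 + 7 = 112.
Check: 130^112 ≡ 114 (mod 197).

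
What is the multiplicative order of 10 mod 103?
34

103 is prime, so ord(10) divides φ(103) = 102.
Divisors of 102: 1, 2, 3, 6, 17, 34, 51, 102.
Repeated squaring: 10^1 ≡ 10, 10^2 ≡ 100, 10^4 ≡ 9, 10^8 ≡ 81, 10^16 ≡ 72, 10^32 ≡ 34, 10^64 ≡ 23 (mod 103).
Test 10^d mod 103 for each divisor d in increasing order:
10^1 ≡ 10
10^2 ≡ 100
10^3 = 10^2·10^1 ≡ 73
10^6 = 10^4·10^2 ≡ 76
10^17 = 10^16·10^1 ≡ 102
10^34 = 10^32·10^2 ≡ 1  ← first divisor giving 1
The order is 34.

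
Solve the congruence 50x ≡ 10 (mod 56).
x ≡ 17 (mod 28)

gcd(50, 56) = 2, which divides 10, so solutions exist.
Divide through by 2: 25x ≡ 5 (mod 28).
Find 25^(-1) mod 28 by the extended Euclidean algorithm:
28 = 1 × 25 + 3  ⟹  3 = (1)·28 + (-1)·25
25 = 8 × 3 + 1  ⟹  1 = (-8)·28 + (9)·25
So (9)·25 ≡ 1 (mod 28), i.e. 25^(-1) ≡ 9 (mod 28).
x ≡ 9 × 5 = 45 ≡ 17 (mod 28).
Check: 50 × 17 = 850 ≡ 10 (mod 56).
x ≡ 17 (mod 28), giving 2 solutions mod 56.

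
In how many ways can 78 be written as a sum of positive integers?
12132164

p(n) counts ways to write n as a sum of positive integers (order ignored).
Euler's pentagonal recurrence: p(k) = p(k-1) + p(k-2) - p(k-5) - p(k-7) + p(k-12) + p(k-15) - ... (offsets j(3j∓1)/2, signs ++--, p(0)=1, p(<0)=0).
DP table for k = 0..77: p(0)=1, p(1)=1, p(2)=2, p(3)=3, p(4)=5, p(5)=7, p(6)=11, p(7)=15, p(8)=22, p(9)=30, p(10)=42, p(11)=56, p(12)=77, p(13)=101, p(14)=135, p(15)=176, p(16)=231, p(17)=297, p(18)=385, p(19)=490, p(20)=627, p(21)=792, p(22)=1002, p(23)=1255, p(24)=1575, p(25)=1958, p(26)=2436, p(27)=3010, p(28)=3718, p(29)=4565, p(30)=5604, p(31)=6842, p(32)=8349, p(33)=10143, p(34)=12310, p(35)=14883, p(36)=17977, p(37)=21637, p(38)=26015, p(39)=31185, p(40)=37338, p(41)=44583, p(42)=53174, p(43)=63261, p(44)=75175, p(45)=89134, p(46)=105558, p(47)=124754, p(48)=147273, p(49)=173525, p(50)=204226, p(51)=239943, p(52)=281589, p(53)=329931, p(54)=386155, p(55)=451276, p(56)=526823, p(57)=614154, p(58)=715220, p(59)=831820, p(60)=966467, p(61)=1121505, p(62)=1300156, p(63)=1505499, p(64)=1741630, p(65)=2012558, p(66)=2323520, p(67)=2679689, p(68)=3087735, p(69)=3554345, p(70)=4087968, p(71)=4697205, p(72)=5392783, p(73)=6185689, p(74)=7089500, p(75)=8118264, p(76)=9289091, p(77)=10619863.
Final step: p(78) = p(77) + p(76) - p(73) - p(71) + p(66) + p(63) - p(56) - p(52) + p(43) + p(38) - p(27) - p(21) + p(8) + p(1)
= 10619863 + 9289091 - 6185689 - 4697205 + 2323520 + 1505499 - 526823 - 281589 + 63261 + 26015 - 3010 - 792 + 22 + 1
= 12132164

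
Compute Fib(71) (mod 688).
49

Matrix identity: Q^n = [[F_(n+1), F_n], [F_n, F_(n-1)]] with Q = [[1,1],[1,0]].
n = 71 = 1000111₂. Square-and-multiply, entries mod 688:
Q^1 = [[1,1],[1,0]]
Q^2 = (Q^1)² = [[2,1],[1,1]]
Q^4 = (Q^2)² = [[5,3],[3,2]]
Q^8 = (Q^4)² = [[34,21],[21,13]]
Q^17 = (Q^8)²·Q = [[520,221],[221,299]]
Q^35 = (Q^17)²·Q = [[64,9],[9,55]]
Q^71 = (Q^35)²·Q = [[432,49],[49,383]]
F_71 mod 688 = Q^71[0][1] = 49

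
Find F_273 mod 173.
102

Matrix identity: Q^n = [[F_(n+1), F_n], [F_n, F_(n-1)]] with Q = [[1,1],[1,0]].
n = 273 = 100010001₂. Square-and-multiply, entries mod 173:
Q^1 = [[1,1],[1,0]]
Q^2 = (Q^1)² = [[2,1],[1,1]]
Q^4 = (Q^2)² = [[5,3],[3,2]]
Q^8 = (Q^4)² = [[34,21],[21,13]]
Q^17 = (Q^8)²·Q = [[162,40],[40,122]]
Q^34 = (Q^17)² = [[164,115],[115,49]]
Q^68 = (Q^34)² = [[158,102],[102,56]]
Q^136 = (Q^68)² = [[76,30],[30,46]]
Q^273 = (Q^136)²·Q = [[129,102],[102,27]]
F_273 mod 173 = Q^273[0][1] = 102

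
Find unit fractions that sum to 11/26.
1/3 + 1/12 + 1/156

Greedy algorithm:
11/26: ceiling(26/11) = 3, use 1/3
7/78: ceiling(78/7) = 12, use 1/12
1/156: ceiling(156/1) = 156, use 1/156
Result: 11/26 = 1/3 + 1/12 + 1/156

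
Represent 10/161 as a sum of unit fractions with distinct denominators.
1/17 + 1/305 + 1/104349 + 1/12444139995

Greedy algorithm:
10/161: ceiling(161/10) = 17, use 1/17
9/2737: ceiling(2737/9) = 305, use 1/305
8/834785: ceiling(834785/8) = 104349, use 1/104349
1/12444139995: ceiling(12444139995/1) = 12444139995, use 1/12444139995
Result: 10/161 = 1/17 + 1/305 + 1/104349 + 1/12444139995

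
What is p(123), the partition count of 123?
2552338241

p(n) counts ways to write n as a sum of positive integers (order ignored).
Euler's pentagonal recurrence: p(k) = p(k-1) + p(k-2) - p(k-5) - p(k-7) + p(k-12) + p(k-15) - ... (offsets j(3j∓1)/2, signs ++--, p(0)=1, p(<0)=0).
DP table for k = 0..122: p(0)=1, p(1)=1, p(2)=2, p(3)=3, p(4)=5, p(5)=7, p(6)=11, p(7)=15, p(8)=22, p(9)=30, p(10)=42, p(11)=56, p(12)=77, p(13)=101, p(14)=135, p(15)=176, p(16)=231, p(17)=297, p(18)=385, p(19)=490, p(20)=627, p(21)=792, p(22)=1002, p(23)=1255, p(24)=1575, p(25)=1958, p(26)=2436, p(27)=3010, p(28)=3718, p(29)=4565, p(30)=5604, p(31)=6842, p(32)=8349, p(33)=10143, p(34)=12310, p(35)=14883, p(36)=17977, p(37)=21637, p(38)=26015, p(39)=31185, p(40)=37338, p(41)=44583, p(42)=53174, p(43)=63261, p(44)=75175, p(45)=89134, p(46)=105558, p(47)=124754, p(48)=147273, p(49)=173525, p(50)=204226, p(51)=239943, p(52)=281589, p(53)=329931, p(54)=386155, p(55)=451276, p(56)=526823, p(57)=614154, p(58)=715220, p(59)=831820, p(60)=966467, p(61)=1121505, p(62)=1300156, p(63)=1505499, p(64)=1741630, p(65)=2012558, p(66)=2323520, p(67)=2679689, p(68)=3087735, p(69)=3554345, p(70)=4087968, p(71)=4697205, p(72)=5392783, p(73)=6185689, p(74)=7089500, p(75)=8118264, p(76)=9289091, p(77)=10619863, p(78)=12132164, p(79)=13848650, p(80)=15796476, p(81)=18004327, p(82)=20506255, p(83)=23338469, p(84)=26543660, p(85)=30167357, p(86)=34262962, p(87)=38887673, p(88)=44108109, p(89)=49995925, p(90)=56634173, p(91)=64112359, p(92)=72533807, p(93)=82010177, p(94)=92669720, p(95)=104651419, p(96)=118114304, p(97)=133230930, p(98)=150198136, p(99)=169229875, p(100)=190569292, p(101)=214481126, p(102)=241265379, p(103)=271248950, p(104)=304801365, p(105)=342325709, p(106)=384276336, p(107)=431149389, p(108)=483502844, p(109)=541946240, p(110)=607163746, p(111)=679903203, p(112)=761002156, p(113)=851376628, p(114)=952050665, p(115)=1064144451, p(116)=1188908248, p(117)=1327710076, p(118)=1482074143, p(119)=1653668665, p(120)=1844349560, p(121)=2056148051, p(122)=2291320912.
Final step: p(123) = p(122) + p(121) - p(118) - p(116) + p(111) + p(108) - p(101) - p(97) + p(88) + p(83) - p(72) - p(66) + p(53) + p(46) - p(31) - p(23) + p(6)
= 2291320912 + 2056148051 - 1482074143 - 1188908248 + 679903203 + 483502844 - 214481126 - 133230930 + 44108109 + 23338469 - 5392783 - 2323520 + 329931 + 105558 - 6842 - 1255 + 11
= 2552338241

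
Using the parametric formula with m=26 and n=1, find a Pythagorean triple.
(675, 52, 677)

Euclid's formula: a = m² - n², b = 2mn, c = m² + n²
m = 26, n = 1
a = 26² - 1² = 676 - 1 = 675
b = 2 × 26 × 1 = 52
c = 26² + 1² = 676 + 1 = 677
Verification: 675² + 52² = 455625 + 2704 = 458329 = 677² ✓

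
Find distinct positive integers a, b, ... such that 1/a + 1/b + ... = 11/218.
1/20 + 1/2180

Greedy algorithm:
11/218: ceiling(218/11) = 20, use 1/20
1/2180: ceiling(2180/1) = 2180, use 1/2180
Result: 11/218 = 1/20 + 1/2180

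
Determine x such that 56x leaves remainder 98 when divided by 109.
x ≡ 29 (mod 109)

gcd(56, 109) = 1, which divides 98, so solutions exist.
Find 56^(-1) mod 109 by the extended Euclidean algorithm:
109 = 1 × 56 + 53  ⟹  53 = (1)·109 + (-1)·56
56 = 1 × 53 + 3  ⟹  3 = (-1)·109 + (2)·56
53 = 17 × 3 + 2  ⟹  2 = (18)·109 + (-35)·56
3 = 1 × 2 + 1  ⟹  1 = (-19)·109 + (37)·56
So (37)·56 ≡ 1 (mod 109), i.e. 56^(-1) ≡ 37 (mod 109).
x ≡ 37 × 98 = 3626 ≡ 29 (mod 109).
Check: 56 × 29 = 1624 ≡ 98 (mod 109).
Unique solution: x ≡ 29 (mod 109)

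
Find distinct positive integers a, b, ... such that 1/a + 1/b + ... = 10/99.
1/10 + 1/990

Greedy algorithm:
10/99: ceiling(99/10) = 10, use 1/10
1/990: ceiling(990/1) = 990, use 1/990
Result: 10/99 = 1/10 + 1/990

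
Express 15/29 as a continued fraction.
[0; 1, 1, 14]

Euclidean algorithm steps:
15 = 0 × 29 + 15
29 = 1 × 15 + 14
15 = 1 × 14 + 1
14 = 14 × 1 + 0
Continued fraction: [0; 1, 1, 14]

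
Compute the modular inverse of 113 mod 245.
232

gcd(113, 245) = 1, so the inverse exists.
Extended Euclidean algorithm on (245, 113):
245 = 2 × 113 + 19  ⟹  19 = (1)·245 + (-2)·113
113 = 5 × 19 + 18  ⟹  18 = (-5)·245 + (11)·113
19 = 1 × 18 + 1  ⟹  1 = (6)·245 + (-13)·113
So (-13)·113 ≡ 1 (mod 245), i.e. 113^(-1) ≡ -13 ≡ 232 (mod 245).
Check: 113 × 232 = 26216 ≡ 1 (mod 245)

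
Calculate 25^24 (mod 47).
25

Repeated squaring. Binary of 24 = 11000.
25^1 ≡ 25 (mod 47); 25^2 ≡ 14 (mod 47); 25^4 ≡ 8 (mod 47); 25^8 ≡ 17 (mod 47); 25^16 ≡ 7 (mod 47)
25^24 = 25^8 × 25^16 ≡ 25 (mod 47)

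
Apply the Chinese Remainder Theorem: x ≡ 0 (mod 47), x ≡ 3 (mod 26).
705

Using Chinese Remainder Theorem:
M = 47 × 26 = 1222
M1 = 26, M2 = 47
y1 = 26^(-1) mod 47 = 38
y2 = 47^(-1) mod 26 = 5
x = (0×26×38 + 3×47×5) mod 1222 = 705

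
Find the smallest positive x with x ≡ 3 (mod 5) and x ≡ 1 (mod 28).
113

Using Chinese Remainder Theorem:
M = 5 × 28 = 140
M1 = 28, M2 = 5
y1 = 28^(-1) mod 5 = 2
y2 = 5^(-1) mod 28 = 17
x = (3×28×2 + 1×5×17) mod 140 = 113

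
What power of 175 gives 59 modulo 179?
80

Baby-step giant-step with step n = ⌈√179⌉ = 14.
Baby steps 175^j mod 179 (j:value) for j=0..13: 0:1, 1:175, 2:16, 3:115, 4:77, 5:50, 6:158, 7:84, 8:22, 9:91, 10:173, 11:24, 12:83, 13:26.
Giant-step multiplier: 175^(-14) ≡ 175^(178-14) = 175^164 ≡ 74 (mod 179).
Giant steps γ_i = 59·74^i mod 179: γ_0=59, γ_1=70, γ_2=168, γ_3=81, γ_4=87, γ_5=173 (in table at j=10).
x = i·n + j = 5·14 + 10 = 80.
Check: 175^80 ≡ 59 (mod 179).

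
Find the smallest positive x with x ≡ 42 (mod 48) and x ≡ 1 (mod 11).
474

Using Chinese Remainder Theorem:
M = 48 × 11 = 528
M1 = 11, M2 = 48
y1 = 11^(-1) mod 48 = 35
y2 = 48^(-1) mod 11 = 3
x = (42×11×35 + 1×48×3) mod 528 = 474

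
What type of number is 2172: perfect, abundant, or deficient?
abundant

Proper divisors of 2172: sum = 1 + 2 + 3 + 4 + 6 + 12 + 181 + 362 + 543 + 724 + 1086 = 2924
Since 2924 > 2172, 2172 is abundant.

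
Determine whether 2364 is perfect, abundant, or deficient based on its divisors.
abundant

Proper divisors of 2364: sum = 1 + 2 + 3 + 4 + 6 + 12 + 197 + 394 + 591 + 788 + 1182 = 3180
Since 3180 > 2364, 2364 is abundant.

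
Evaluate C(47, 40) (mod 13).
8

Using Lucas' theorem:
Write n=47 and k=40 in base 13:
n in base 13: [3, 8]
k in base 13: [3, 1]
C(47,40) mod 13 = ∏ C(n_i, k_i) mod 13
Digit binomials (mod 13): C(3,3) = 1; C(8,1) = 8
Product: 1 × 8 = 8 ≡ 8 (mod 13)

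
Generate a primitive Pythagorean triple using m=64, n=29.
(3255, 3712, 4937)

Euclid's formula: a = m² - n², b = 2mn, c = m² + n²
m = 64, n = 29
a = 64² - 29² = 4096 - 841 = 3255
b = 2 × 64 × 29 = 3712
c = 64² + 29² = 4096 + 841 = 4937
Verification: 3255² + 3712² = 10595025 + 13778944 = 24373969 = 4937² ✓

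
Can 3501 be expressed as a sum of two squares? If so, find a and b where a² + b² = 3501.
30² + 51² (a=30, b=51)

Factorization: 3501 = 3^2 × 389
By Fermat: n is sum of two squares iff every prime p ≡ 3 (mod 4) appears to even power.
All primes ≡ 3 (mod 4) appear to even power.
Search a = 0, 1, 2, … for 3501 - a² a perfect square: first hit at a = 30: 3501 - 900 = 2601 = 51².
3501 = 30² + 51² = 900 + 2601 ✓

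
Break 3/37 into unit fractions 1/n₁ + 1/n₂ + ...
1/13 + 1/241 + 1/115921

Greedy algorithm:
3/37: ceiling(37/3) = 13, use 1/13
2/481: ceiling(481/2) = 241, use 1/241
1/115921: ceiling(115921/1) = 115921, use 1/115921
Result: 3/37 = 1/13 + 1/241 + 1/115921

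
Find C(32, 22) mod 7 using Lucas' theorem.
2

Using Lucas' theorem:
Write n=32 and k=22 in base 7:
n in base 7: [4, 4]
k in base 7: [3, 1]
C(32,22) mod 7 = ∏ C(n_i, k_i) mod 7
Digit binomials (mod 7): C(4,3) = 4; C(4,1) = 4
Product: 4 × 4 = 16 ≡ 2 (mod 7)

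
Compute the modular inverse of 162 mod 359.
82

gcd(162, 359) = 1, so the inverse exists.
Extended Euclidean algorithm on (359, 162):
359 = 2 × 162 + 35  ⟹  35 = (1)·359 + (-2)·162
162 = 4 × 35 + 22  ⟹  22 = (-4)·359 + (9)·162
35 = 1 × 22 + 13  ⟹  13 = (5)·359 + (-11)·162
22 = 1 × 13 + 9  ⟹  9 = (-9)·359 + (20)·162
13 = 1 × 9 + 4  ⟹  4 = (14)·359 + (-31)·162
9 = 2 × 4 + 1  ⟹  1 = (-37)·359 + (82)·162
So (82)·162 ≡ 1 (mod 359), i.e. 162^(-1) ≡ 82 (mod 359).
Check: 162 × 82 = 13284 ≡ 1 (mod 359)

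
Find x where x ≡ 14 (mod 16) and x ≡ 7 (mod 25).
382

Using Chinese Remainder Theorem:
M = 16 × 25 = 400
M1 = 25, M2 = 16
y1 = 25^(-1) mod 16 = 9
y2 = 16^(-1) mod 25 = 11
x = (14×25×9 + 7×16×11) mod 400 = 382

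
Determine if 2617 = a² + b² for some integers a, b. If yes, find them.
4² + 51² (a=4, b=51)

Factorization: 2617 = 2617
By Fermat: n is sum of two squares iff every prime p ≡ 3 (mod 4) appears to even power.
All primes ≡ 3 (mod 4) appear to even power.
Search a = 0, 1, 2, … for 2617 - a² a perfect square: first hit at a = 4: 2617 - 16 = 2601 = 51².
2617 = 4² + 51² = 16 + 2601 ✓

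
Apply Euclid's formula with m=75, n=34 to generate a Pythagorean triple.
(4469, 5100, 6781)

Euclid's formula: a = m² - n², b = 2mn, c = m² + n²
m = 75, n = 34
a = 75² - 34² = 5625 - 1156 = 4469
b = 2 × 75 × 34 = 5100
c = 75² + 34² = 5625 + 1156 = 6781
Verification: 4469² + 5100² = 19971961 + 26010000 = 45981961 = 6781² ✓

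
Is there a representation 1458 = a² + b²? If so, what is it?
27² + 27² (a=27, b=27)

Factorization: 1458 = 2 × 3^6
By Fermat: n is sum of two squares iff every prime p ≡ 3 (mod 4) appears to even power.
All primes ≡ 3 (mod 4) appear to even power.
Search a = 0, 1, 2, … for 1458 - a² a perfect square: first hit at a = 27: 1458 - 729 = 729 = 27².
1458 = 27² + 27² = 729 + 729 ✓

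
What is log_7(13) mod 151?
23

Baby-step giant-step with step n = ⌈√151⌉ = 13.
Baby steps 7^j mod 151 (j:value) for j=0..12: 0:1, 1:7, 2:49, 3:41, 4:136, 5:46, 6:20, 7:140, 8:74, 9:65, 10:2, 11:14, 12:98.
Giant-step multiplier: 7^(-13) ≡ 7^(150-13) = 7^137 ≡ 35 (mod 151).
Giant steps γ_i = 13·35^i mod 151: γ_0=13, γ_1=2 (in table at j=10).
x = i·n + j = 1·13 + 10 = 23.
Check: 7^23 ≡ 13 (mod 151).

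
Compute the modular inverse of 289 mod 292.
97

gcd(289, 292) = 1, so the inverse exists.
Extended Euclidean algorithm on (292, 289):
292 = 1 × 289 + 3  ⟹  3 = (1)·292 + (-1)·289
289 = 96 × 3 + 1  ⟹  1 = (-96)·292 + (97)·289
So (97)·289 ≡ 1 (mod 292), i.e. 289^(-1) ≡ 97 (mod 292).
Check: 289 × 97 = 28033 ≡ 1 (mod 292)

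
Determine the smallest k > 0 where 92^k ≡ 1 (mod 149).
148

149 is prime, so ord(92) divides φ(149) = 148.
Divisors of 148: 1, 2, 4, 37, 74, 148.
Repeated squaring: 92^1 ≡ 92, 92^2 ≡ 120, 92^4 ≡ 96, 92^8 ≡ 127, 92^16 ≡ 37, 92^32 ≡ 28, 92^64 ≡ 39, 92^128 ≡ 31 (mod 149).
Test 92^d mod 149 for each divisor d in increasing order:
92^1 ≡ 92
92^2 ≡ 120
92^4 ≡ 96
92^37 = 92^32·92^4·92^1 ≡ 105
92^74 = 92^64·92^8·92^2 ≡ 148
92^148 = 92^128·92^16·92^4 ≡ 1  ← first divisor giving 1
The order is 148.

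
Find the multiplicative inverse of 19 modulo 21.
10

gcd(19, 21) = 1, so the inverse exists.
Extended Euclidean algorithm on (21, 19):
21 = 1 × 19 + 2  ⟹  2 = (1)·21 + (-1)·19
19 = 9 × 2 + 1  ⟹  1 = (-9)·21 + (10)·19
So (10)·19 ≡ 1 (mod 21), i.e. 19^(-1) ≡ 10 (mod 21).
Check: 19 × 10 = 190 ≡ 1 (mod 21)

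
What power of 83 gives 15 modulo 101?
37

Baby-step giant-step with step n = ⌈√101⌉ = 11.
Baby steps 83^j mod 101 (j:value) for j=0..10: 0:1, 1:83, 2:21, 3:26, 4:37, 5:41, 6:70, 7:53, 8:56, 9:2, 10:65.
Giant-step multiplier: 83^(-11) ≡ 83^(100-11) = 83^89 ≡ 89 (mod 101).
Giant steps γ_i = 15·89^i mod 101: γ_0=15, γ_1=22, γ_2=39, γ_3=37 (in table at j=4).
x = i·n + j = 3·11 + 4 = 37.
Check: 83^37 ≡ 15 (mod 101).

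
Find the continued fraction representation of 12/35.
[0; 2, 1, 11]

Euclidean algorithm steps:
12 = 0 × 35 + 12
35 = 2 × 12 + 11
12 = 1 × 11 + 1
11 = 11 × 1 + 0
Continued fraction: [0; 2, 1, 11]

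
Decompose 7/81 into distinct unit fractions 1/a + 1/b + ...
1/12 + 1/324

Greedy algorithm:
7/81: ceiling(81/7) = 12, use 1/12
1/324: ceiling(324/1) = 324, use 1/324
Result: 7/81 = 1/12 + 1/324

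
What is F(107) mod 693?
530

Matrix identity: Q^n = [[F_(n+1), F_n], [F_n, F_(n-1)]] with Q = [[1,1],[1,0]].
n = 107 = 1101011₂. Square-and-multiply, entries mod 693:
Q^1 = [[1,1],[1,0]]
Q^3 = (Q^1)²·Q = [[3,2],[2,1]]
Q^6 = (Q^3)² = [[13,8],[8,5]]
Q^13 = (Q^6)²·Q = [[377,233],[233,144]]
Q^26 = (Q^13)² = [[299,118],[118,181]]
Q^53 = (Q^26)²·Q = [[575,68],[68,507]]
Q^107 = (Q^53)²·Q = [[648,530],[530,118]]
F_107 mod 693 = Q^107[0][1] = 530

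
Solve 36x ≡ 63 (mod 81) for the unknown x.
x ≡ 4 (mod 9)

gcd(36, 81) = 9, which divides 63, so solutions exist.
Divide through by 9: 4x ≡ 7 (mod 9).
Find 4^(-1) mod 9 by the extended Euclidean algorithm:
9 = 2 × 4 + 1  ⟹  1 = (1)·9 + (-2)·4
So (-2)·4 ≡ 1 (mod 9), i.e. 4^(-1) ≡ -2 ≡ 7 (mod 9).
x ≡ 7 × 7 = 49 ≡ 4 (mod 9).
Check: 36 × 4 = 144 ≡ 63 (mod 81).
x ≡ 4 (mod 9), giving 9 solutions mod 81.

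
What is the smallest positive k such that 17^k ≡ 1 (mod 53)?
26

53 is prime, so ord(17) divides φ(53) = 52.
Divisors of 52: 1, 2, 4, 13, 26, 52.
Repeated squaring: 17^1 ≡ 17, 17^2 ≡ 24, 17^4 ≡ 46, 17^8 ≡ 49, 17^16 ≡ 16, 17^32 ≡ 44 (mod 53).
Test 17^d mod 53 for each divisor d in increasing order:
17^1 ≡ 17
17^2 ≡ 24
17^4 ≡ 46
17^13 = 17^8·17^4·17^1 ≡ 52
17^26 = 17^16·17^8·17^2 ≡ 1  ← first divisor giving 1
The order is 26.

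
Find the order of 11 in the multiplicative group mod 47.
46

47 is prime, so ord(11) divides φ(47) = 46.
Divisors of 46: 1, 2, 23, 46.
Repeated squaring: 11^1 ≡ 11, 11^2 ≡ 27, 11^4 ≡ 24, 11^8 ≡ 12, 11^16 ≡ 3, 11^32 ≡ 9 (mod 47).
Test 11^d mod 47 for each divisor d in increasing order:
11^1 ≡ 11
11^2 ≡ 27
11^23 = 11^16·11^4·11^2·11^1 ≡ 46
11^46 = 11^32·11^8·11^4·11^2 ≡ 1  ← first divisor giving 1
The order is 46.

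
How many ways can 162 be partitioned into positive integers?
129913904637

p(n) counts ways to write n as a sum of positive integers (order ignored).
Euler's pentagonal recurrence: p(k) = p(k-1) + p(k-2) - p(k-5) - p(k-7) + p(k-12) + p(k-15) - ... (offsets j(3j∓1)/2, signs ++--, p(0)=1, p(<0)=0).
DP table for k = 0..161: p(0)=1, p(1)=1, p(2)=2, p(3)=3, p(4)=5, p(5)=7, p(6)=11, p(7)=15, p(8)=22, p(9)=30, p(10)=42, p(11)=56, p(12)=77, p(13)=101, p(14)=135, p(15)=176, p(16)=231, p(17)=297, p(18)=385, p(19)=490, p(20)=627, p(21)=792, p(22)=1002, p(23)=1255, p(24)=1575, p(25)=1958, p(26)=2436, p(27)=3010, p(28)=3718, p(29)=4565, p(30)=5604, p(31)=6842, p(32)=8349, p(33)=10143, p(34)=12310, p(35)=14883, p(36)=17977, p(37)=21637, p(38)=26015, p(39)=31185, p(40)=37338, p(41)=44583, p(42)=53174, p(43)=63261, p(44)=75175, p(45)=89134, p(46)=105558, p(47)=124754, p(48)=147273, p(49)=173525, p(50)=204226, p(51)=239943, p(52)=281589, p(53)=329931, p(54)=386155, p(55)=451276, p(56)=526823, p(57)=614154, p(58)=715220, p(59)=831820, p(60)=966467, p(61)=1121505, p(62)=1300156, p(63)=1505499, p(64)=1741630, p(65)=2012558, p(66)=2323520, p(67)=2679689, p(68)=3087735, p(69)=3554345, p(70)=4087968, p(71)=4697205, p(72)=5392783, p(73)=6185689, p(74)=7089500, p(75)=8118264, p(76)=9289091, p(77)=10619863, p(78)=12132164, p(79)=13848650, p(80)=15796476, p(81)=18004327, p(82)=20506255, p(83)=23338469, p(84)=26543660, p(85)=30167357, p(86)=34262962, p(87)=38887673, p(88)=44108109, p(89)=49995925, p(90)=56634173, p(91)=64112359, p(92)=72533807, p(93)=82010177, p(94)=92669720, p(95)=104651419, p(96)=118114304, p(97)=133230930, p(98)=150198136, p(99)=169229875, p(100)=190569292, p(101)=214481126, p(102)=241265379, p(103)=271248950, p(104)=304801365, p(105)=342325709, p(106)=384276336, p(107)=431149389, p(108)=483502844, p(109)=541946240, p(110)=607163746, p(111)=679903203, p(112)=761002156, p(113)=851376628, p(114)=952050665, p(115)=1064144451, p(116)=1188908248, p(117)=1327710076, p(118)=1482074143, p(119)=1653668665, p(120)=1844349560, p(121)=2056148051, p(122)=2291320912, p(123)=2552338241, p(124)=2841940500, p(125)=3163127352, p(126)=3519222692, p(127)=3913864295, p(128)=4351078600, p(129)=4835271870, p(130)=5371315400, p(131)=5964539504, p(132)=6620830889, p(133)=7346629512, p(134)=8149040695, p(135)=9035836076, p(136)=10015581680, p(137)=11097645016, p(138)=12292341831, p(139)=13610949895, p(140)=15065878135, p(141)=16670689208, p(142)=18440293320, p(143)=20390982757, p(144)=22540654445, p(145)=24908858009, p(146)=27517052599, p(147)=30388671978, p(148)=33549419497, p(149)=37027355200, p(150)=40853235313, p(151)=45060624582, p(152)=49686288421, p(153)=54770336324, p(154)=60356673280, p(155)=66493182097, p(156)=73232243759, p(157)=80630964769, p(158)=88751778802, p(159)=97662728555, p(160)=107438159466, p(161)=118159068427.
Final step: p(162) = p(161) + p(160) - p(157) - p(155) + p(150) + p(147) - p(140) - p(136) + p(127) + p(122) - p(111) - p(105) + p(92) + p(85) - p(70) - p(62) + p(45) + p(36) - p(17) - p(7)
= 118159068427 + 107438159466 - 80630964769 - 66493182097 + 40853235313 + 30388671978 - 15065878135 - 10015581680 + 3913864295 + 2291320912 - 679903203 - 342325709 + 72533807 + 30167357 - 4087968 - 1300156 + 89134 + 17977 - 297 - 15
= 129913904637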